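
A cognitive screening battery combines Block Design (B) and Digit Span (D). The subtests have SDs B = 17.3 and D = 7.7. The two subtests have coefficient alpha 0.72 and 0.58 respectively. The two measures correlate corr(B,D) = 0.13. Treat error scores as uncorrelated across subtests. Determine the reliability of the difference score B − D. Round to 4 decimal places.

Var(B−D) = 17.3² + 7.7² − 2·17.3·7.7·0.13 = 358.58 − 34.6346 = 323.945.
Under uncorrelated errors the observed covariances equal the true-score covariances, so only the own-variance terms attenuate.
True-score variance = [17.3²·0.72 + 7.7²·0.58] − 34.6346 = 249.877 − 34.6346 = 215.242.
Reliability = 215.242 / 323.945 = 0.6644.

0.6644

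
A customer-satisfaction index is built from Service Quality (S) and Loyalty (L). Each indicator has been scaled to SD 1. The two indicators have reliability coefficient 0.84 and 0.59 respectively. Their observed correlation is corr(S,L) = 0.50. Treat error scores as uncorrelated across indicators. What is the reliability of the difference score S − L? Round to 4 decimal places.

Var(S−L) = 1 + 1 − 2·0.50 = 2 − 1 = 1.
Because errors are independent across components, Cov(Tᵢ,Tⱼ) = Cov(Xᵢ,Xⱼ); the off-diagonal part of the true-score variance is the same as above.
True-score variance = [0.84 + 0.59] − 1 = 1.43 − 1 = 0.43.
Reliability = 0.43 / 1 = 0.4300.

0.4300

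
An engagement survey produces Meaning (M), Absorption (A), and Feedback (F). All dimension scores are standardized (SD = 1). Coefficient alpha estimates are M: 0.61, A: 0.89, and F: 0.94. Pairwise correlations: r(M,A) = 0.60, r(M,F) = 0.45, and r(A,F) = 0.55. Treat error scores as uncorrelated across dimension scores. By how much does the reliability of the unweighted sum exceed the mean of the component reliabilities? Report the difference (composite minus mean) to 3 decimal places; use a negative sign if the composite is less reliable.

Var(sum) = 3 + 3.2 = 6.2; true-score variance = 2.44 + 3.2 = 5.64; composite reliability = 0.9097.
Mean component reliability = 0.8133.
Difference = 0.9097 − 0.8133 = 0.096.

0.096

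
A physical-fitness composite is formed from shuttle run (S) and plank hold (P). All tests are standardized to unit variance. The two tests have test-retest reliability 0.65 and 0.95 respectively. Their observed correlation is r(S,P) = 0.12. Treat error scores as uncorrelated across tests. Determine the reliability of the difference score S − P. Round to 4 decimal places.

Var(S−P) = 1 + 1 − 2·0.12 = 2 − 0.24 = 1.76.
With uncorrelated errors the cross-covariances are all true-score covariance, so they carry over unchanged; only the diagonal terms shrink to ρᵢσᵢ².
True-score variance = [0.65 + 0.95] − 0.24 = 1.6 − 0.24 = 1.36.
Reliability = 1.36 / 1.76 = 0.7727.

0.7727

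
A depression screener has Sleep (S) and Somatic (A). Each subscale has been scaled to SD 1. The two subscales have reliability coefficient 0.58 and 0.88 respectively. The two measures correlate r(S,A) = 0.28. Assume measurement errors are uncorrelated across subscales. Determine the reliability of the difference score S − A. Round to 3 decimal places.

0.625

Var(S−A) = 1 + 1 − 2·0.28 = 2 − 0.56 = 1.44.
With uncorrelated errors the cross-covariances are all true-score covariance, so they carry over unchanged; only the diagonal terms shrink to ρᵢσᵢ².
True-score variance = [0.58 + 0.88] − 0.56 = 1.46 − 0.56 = 0.9.
Reliability = 0.9 / 1.44 = 0.625.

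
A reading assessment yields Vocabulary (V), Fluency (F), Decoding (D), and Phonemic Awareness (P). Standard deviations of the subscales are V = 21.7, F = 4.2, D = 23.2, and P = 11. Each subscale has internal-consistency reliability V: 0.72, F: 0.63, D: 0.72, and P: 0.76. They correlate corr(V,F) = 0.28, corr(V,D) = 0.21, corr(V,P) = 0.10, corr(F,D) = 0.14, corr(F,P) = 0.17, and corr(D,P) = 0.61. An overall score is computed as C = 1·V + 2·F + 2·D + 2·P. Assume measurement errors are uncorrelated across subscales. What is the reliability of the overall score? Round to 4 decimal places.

0.8319

Var(C) = 21.7² + 2²·4.2² + 2²·23.2² + 2²·11² + 2·[2·21.7·4.2·0.28 + 2·21.7·23.2·0.21 + 2·21.7·11·0.10 + 4·4.2·23.2·0.14 + 4·4.2·11·0.17 + 4·23.2·11·0.61] = 3178.41 + 2037.79 = 5216.2.
Because errors are independent across components, Cov(Tᵢ,Tⱼ) = Cov(Xᵢ,Xⱼ); the off-diagonal part of the true-score variance is the same as above.
True-score variance = [21.7²·0.72 + 2²·4.2²·0.63 + 2²·23.2²·0.72 + 2²·11²·0.76] + 2037.79 = 2301.46 + 2037.79 = 4339.25.
Reliability = 4339.25 / 5216.2 = 0.8319.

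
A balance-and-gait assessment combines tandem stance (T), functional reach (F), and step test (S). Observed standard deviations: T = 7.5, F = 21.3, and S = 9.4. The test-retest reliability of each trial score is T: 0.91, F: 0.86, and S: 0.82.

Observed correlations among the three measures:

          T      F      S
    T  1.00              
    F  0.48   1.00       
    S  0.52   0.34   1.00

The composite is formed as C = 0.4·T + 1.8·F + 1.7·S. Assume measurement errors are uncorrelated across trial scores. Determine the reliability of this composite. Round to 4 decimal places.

0.8907

Var(C) = 0.4²·7.5² + 1.8²·21.3² + 1.7²·9.4² + 2·[0.72·7.5·21.3·0.48 + 0.68·7.5·9.4·0.52 + 3.06·21.3·9.4·0.34] = 1734.32 + 576.895 = 2311.21.
Under uncorrelated errors the observed covariances equal the true-score covariances, so only the own-variance terms attenuate.
True-score variance = [0.4²·7.5²·0.91 + 1.8²·21.3²·0.86 + 1.7²·9.4²·0.82] + 576.895 = 1481.75 + 576.895 = 2058.64.
Reliability = 2058.64 / 2311.21 = 0.8907.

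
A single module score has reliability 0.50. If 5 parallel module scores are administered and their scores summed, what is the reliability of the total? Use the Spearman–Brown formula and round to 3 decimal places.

0.833

ρ_k = kρ / (1 + (k−1)ρ) = 5·0.50 / (1 + 4·0.50) = 2.500 / 3.000 = 0.833.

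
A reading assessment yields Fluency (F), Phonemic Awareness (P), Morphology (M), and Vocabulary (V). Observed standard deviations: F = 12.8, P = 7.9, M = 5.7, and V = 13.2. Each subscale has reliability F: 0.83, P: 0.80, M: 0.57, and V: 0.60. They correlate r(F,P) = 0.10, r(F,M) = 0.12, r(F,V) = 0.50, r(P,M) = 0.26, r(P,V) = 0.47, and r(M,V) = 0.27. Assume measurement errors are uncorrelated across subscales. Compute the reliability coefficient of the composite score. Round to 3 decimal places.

0.845

Var(F+P+M+V) = 12.8² + 7.9² + 5.7² + 13.2² + 2·[12.8·7.9·0.10 + 12.8·5.7·0.12 + 12.8·13.2·0.50 + 7.9·5.7·0.26 + 7.9·13.2·0.47 + 5.7·13.2·0.27] = 432.98 + 368.763 = 801.743.
Under uncorrelated errors the observed covariances equal the true-score covariances, so only the own-variance terms attenuate.
True-score variance = [12.8²·0.83 + 7.9²·0.80 + 5.7²·0.57 + 13.2²·0.60] + 368.763 = 308.978 + 368.763 = 677.741.
Reliability = 677.741 / 801.743 = 0.845.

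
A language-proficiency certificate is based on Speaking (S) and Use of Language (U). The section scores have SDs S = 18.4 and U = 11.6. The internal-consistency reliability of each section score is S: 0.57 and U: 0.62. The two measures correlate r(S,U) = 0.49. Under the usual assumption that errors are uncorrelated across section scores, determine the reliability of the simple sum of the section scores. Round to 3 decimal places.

0.712

Var(S+U) = 18.4² + 11.6² + 2·[18.4·11.6·0.49] = 473.12 + 209.171 = 682.291.
With uncorrelated errors the cross-covariances are all true-score covariance, so they carry over unchanged; only the diagonal terms shrink to ρᵢσᵢ².
True-score variance = [18.4²·0.57 + 11.6²·0.62] + 209.171 = 276.406 + 209.171 = 485.578.
Reliability = 485.578 / 682.291 = 0.712.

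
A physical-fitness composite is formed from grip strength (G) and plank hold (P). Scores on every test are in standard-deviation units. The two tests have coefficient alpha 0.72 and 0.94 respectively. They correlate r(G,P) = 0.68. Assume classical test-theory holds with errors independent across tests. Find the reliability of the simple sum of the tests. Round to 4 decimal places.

0.8988

Var(G+P) = 2 + 2·[0.68] = 2 + 1.36 = 3.36.
With uncorrelated errors the cross-covariances are all true-score covariance, so they carry over unchanged; only the diagonal terms shrink to ρᵢσᵢ².
True-score variance = [0.72 + 0.94] + 1.36 = 1.66 + 1.36 = 3.02.
Reliability = 3.02 / 3.36 = 0.8988.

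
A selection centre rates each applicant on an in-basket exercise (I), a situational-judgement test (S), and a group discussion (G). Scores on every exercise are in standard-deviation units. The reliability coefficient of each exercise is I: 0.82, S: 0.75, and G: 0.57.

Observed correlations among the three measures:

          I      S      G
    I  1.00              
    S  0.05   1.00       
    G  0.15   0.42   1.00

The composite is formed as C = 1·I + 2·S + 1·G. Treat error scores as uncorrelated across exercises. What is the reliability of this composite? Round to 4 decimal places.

0.8032

Var(C) = 1 + 2² + 1 + 2·[2·0.05 + 0.15 + 2·0.42] = 6 + 2.18 = 8.18.
With uncorrelated errors the cross-covariances are all true-score covariance, so they carry over unchanged; only the diagonal terms shrink to ρᵢσᵢ².
True-score variance = [0.82 + 2²·0.75 + 0.57] + 2.18 = 4.39 + 2.18 = 6.57.
Reliability = 6.57 / 8.18 = 0.8032.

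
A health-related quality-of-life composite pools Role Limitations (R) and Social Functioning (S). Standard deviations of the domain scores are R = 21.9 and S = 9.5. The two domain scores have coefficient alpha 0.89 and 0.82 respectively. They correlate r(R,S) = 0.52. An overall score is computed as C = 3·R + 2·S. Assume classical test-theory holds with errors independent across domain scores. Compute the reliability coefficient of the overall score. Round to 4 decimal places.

0.9097

Var(C) = 3²·21.9² + 2²·9.5² + 2·[6·21.9·9.5·0.52] = 4677.49 + 1298.23 = 5975.72.
Under uncorrelated errors the observed covariances equal the true-score covariances, so only the own-variance terms attenuate.
True-score variance = [3²·21.9²·0.89 + 2²·9.5²·0.82] + 1298.23 = 4137.7 + 1298.23 = 5435.93.
Reliability = 5435.93 / 5975.72 = 0.9097.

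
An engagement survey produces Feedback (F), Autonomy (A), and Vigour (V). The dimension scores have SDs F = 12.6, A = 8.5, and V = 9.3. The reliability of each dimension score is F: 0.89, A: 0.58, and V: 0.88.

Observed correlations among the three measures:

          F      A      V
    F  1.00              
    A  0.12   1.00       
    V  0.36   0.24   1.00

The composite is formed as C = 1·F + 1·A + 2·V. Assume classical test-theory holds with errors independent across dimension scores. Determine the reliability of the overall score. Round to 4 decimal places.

0.8946

Var(C) = 12.6² + 8.5² + 2²·9.3² + 2·[12.6·8.5·0.12 + 2·12.6·9.3·0.36 + 2·8.5·9.3·0.24] = 576.97 + 270.331 = 847.301.
Because errors are independent across components, Cov(Tᵢ,Tⱼ) = Cov(Xᵢ,Xⱼ); the off-diagonal part of the true-score variance is the same as above.
True-score variance = [12.6²·0.89 + 8.5²·0.58 + 2²·9.3²·0.88] + 270.331 = 487.646 + 270.331 = 757.977.
Reliability = 757.977 / 847.301 = 0.8946.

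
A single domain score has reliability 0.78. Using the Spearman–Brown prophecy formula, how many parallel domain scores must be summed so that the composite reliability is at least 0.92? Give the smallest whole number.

k ≥ ρ*(1−ρ₁)/(ρ₁(1−ρ*)) = 0.92·0.22 / (0.78·0.08) = 3.244.
Smallest integer k = 4.

4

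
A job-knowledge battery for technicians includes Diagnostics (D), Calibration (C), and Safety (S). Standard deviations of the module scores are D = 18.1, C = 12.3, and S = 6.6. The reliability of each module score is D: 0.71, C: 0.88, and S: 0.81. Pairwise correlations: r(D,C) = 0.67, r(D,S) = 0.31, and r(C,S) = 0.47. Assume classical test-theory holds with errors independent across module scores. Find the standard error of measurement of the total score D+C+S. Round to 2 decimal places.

Var(total) = 522.46 + 448.699 = 971.159.
True-score variance = 401.022 + 448.699 = 849.721, so reliability = 0.8750.
Error variance = 971.159 − 849.721 = 121.438; SEM = √121.438 = 11.02.

11.02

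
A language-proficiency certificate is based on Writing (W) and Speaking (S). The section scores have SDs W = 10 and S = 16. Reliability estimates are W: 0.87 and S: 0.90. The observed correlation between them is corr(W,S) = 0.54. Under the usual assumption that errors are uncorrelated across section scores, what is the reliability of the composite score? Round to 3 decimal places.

0.927

Var(W+S) = 10² + 16² + 2·[10·16·0.54] = 356 + 172.8 = 528.8.
Under uncorrelated errors the observed covariances equal the true-score covariances, so only the own-variance terms attenuate.
True-score variance = [10²·0.87 + 16²·0.90] + 172.8 = 317.4 + 172.8 = 490.2.
Reliability = 490.2 / 528.8 = 0.927.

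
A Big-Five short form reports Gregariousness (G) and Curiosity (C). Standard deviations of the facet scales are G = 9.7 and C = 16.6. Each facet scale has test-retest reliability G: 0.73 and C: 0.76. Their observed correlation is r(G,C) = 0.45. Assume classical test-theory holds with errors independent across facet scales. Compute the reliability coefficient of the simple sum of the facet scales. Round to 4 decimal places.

Var(G+C) = 9.7² + 16.6² + 2·[9.7·16.6·0.45] = 369.65 + 144.918 = 514.568.
Because errors are independent across components, Cov(Tᵢ,Tⱼ) = Cov(Xᵢ,Xⱼ); the off-diagonal part of the true-score variance is the same as above.
True-score variance = [9.7²·0.73 + 16.6²·0.76] + 144.918 = 278.111 + 144.918 = 423.029.
Reliability = 423.029 / 514.568 = 0.8221.

0.8221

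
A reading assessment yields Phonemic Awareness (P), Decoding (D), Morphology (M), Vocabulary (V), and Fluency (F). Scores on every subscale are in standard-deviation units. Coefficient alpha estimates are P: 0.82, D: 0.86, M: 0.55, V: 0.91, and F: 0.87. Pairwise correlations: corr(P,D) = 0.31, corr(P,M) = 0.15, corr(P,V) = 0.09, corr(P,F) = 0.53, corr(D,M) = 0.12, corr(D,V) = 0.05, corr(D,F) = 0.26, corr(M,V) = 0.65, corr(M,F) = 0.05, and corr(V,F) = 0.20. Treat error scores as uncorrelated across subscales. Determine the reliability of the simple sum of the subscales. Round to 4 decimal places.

Var(P+D+M+V+F) = 5 + 2·[0.31 + 0.15 + 0.09 + 0.53 + 0.12 + 0.05 + 0.26 + 0.65 + 0.05 + 0.20] = 5 + 4.82 = 9.82.
Because errors are independent across components, Cov(Tᵢ,Tⱼ) = Cov(Xᵢ,Xⱼ); the off-diagonal part of the true-score variance is the same as above.
True-score variance = [0.82 + 0.86 + 0.55 + 0.91 + 0.87] + 4.82 = 4.01 + 4.82 = 8.83.
Reliability = 8.83 / 9.82 = 0.8992.

0.8992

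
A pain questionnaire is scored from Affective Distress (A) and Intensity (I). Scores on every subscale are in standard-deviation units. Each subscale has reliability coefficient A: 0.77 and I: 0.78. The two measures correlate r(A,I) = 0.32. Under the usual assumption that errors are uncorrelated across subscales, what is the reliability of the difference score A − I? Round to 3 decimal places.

Var(A−I) = 1 + 1 − 2·0.32 = 2 − 0.64 = 1.36.
Under uncorrelated errors the observed covariances equal the true-score covariances, so only the own-variance terms attenuate.
True-score variance = [0.77 + 0.78] − 0.64 = 1.55 − 0.64 = 0.91.
Reliability = 0.91 / 1.36 = 0.669.

0.669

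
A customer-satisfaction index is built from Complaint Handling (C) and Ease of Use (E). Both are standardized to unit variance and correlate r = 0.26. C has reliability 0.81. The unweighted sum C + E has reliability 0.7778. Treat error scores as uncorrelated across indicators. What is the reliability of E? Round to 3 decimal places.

Var(C+E) = 2 + 2·0.26 = 2.520.
True-score variance = ρ_C + ρ_E + 2·0.26, so 0.7778 = (0.81 + ρ_E + 0.52) / 2.520.
ρ_E = 0.7778·2.520 − 0.81 − 0.52 = 0.630.

0.630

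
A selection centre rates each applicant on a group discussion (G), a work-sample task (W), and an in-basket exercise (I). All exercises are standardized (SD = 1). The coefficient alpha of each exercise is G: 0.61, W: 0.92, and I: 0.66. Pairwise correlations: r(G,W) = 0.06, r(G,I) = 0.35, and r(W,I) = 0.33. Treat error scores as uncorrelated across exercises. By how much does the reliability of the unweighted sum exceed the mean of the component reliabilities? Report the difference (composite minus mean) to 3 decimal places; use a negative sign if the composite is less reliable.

0.089

Var(sum) = 3 + 1.48 = 4.48; true-score variance = 2.19 + 1.48 = 3.67; composite reliability = 0.8192.
Mean component reliability = 0.7300.
Difference = 0.8192 − 0.7300 = 0.089.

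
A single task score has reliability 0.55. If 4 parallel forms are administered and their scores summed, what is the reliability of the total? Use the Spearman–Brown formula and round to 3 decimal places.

0.830

ρ_k = kρ / (1 + (k−1)ρ) = 4·0.55 / (1 + 3·0.55) = 2.200 / 2.650 = 0.830.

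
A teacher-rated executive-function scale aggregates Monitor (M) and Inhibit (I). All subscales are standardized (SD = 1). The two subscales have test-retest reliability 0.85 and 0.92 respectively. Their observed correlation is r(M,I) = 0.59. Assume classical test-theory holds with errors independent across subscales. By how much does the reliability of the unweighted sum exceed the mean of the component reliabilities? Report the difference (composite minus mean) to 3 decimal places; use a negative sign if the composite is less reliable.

Var(sum) = 2 + 1.18 = 3.18; true-score variance = 1.77 + 1.18 = 2.95; composite reliability = 0.9277.
Mean component reliability = 0.8850.
Difference = 0.9277 − 0.8850 = 0.043.

0.043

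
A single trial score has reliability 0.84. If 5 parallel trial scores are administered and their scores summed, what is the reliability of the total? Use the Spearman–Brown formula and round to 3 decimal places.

ρ_k = kρ / (1 + (k−1)ρ) = 5·0.84 / (1 + 4·0.84) = 4.200 / 4.360 = 0.963.

0.963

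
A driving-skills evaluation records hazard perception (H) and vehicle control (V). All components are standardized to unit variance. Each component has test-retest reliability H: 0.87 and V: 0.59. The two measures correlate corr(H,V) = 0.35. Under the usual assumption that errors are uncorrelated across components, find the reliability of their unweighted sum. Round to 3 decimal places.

Var(H+V) = 2 + 2·[0.35] = 2 + 0.7 = 2.7.
Because errors are independent across components, Cov(Tᵢ,Tⱼ) = Cov(Xᵢ,Xⱼ); the off-diagonal part of the true-score variance is the same as above.
True-score variance = [0.87 + 0.59] + 0.7 = 1.46 + 0.7 = 2.16.
Reliability = 2.16 / 2.7 = 0.800.

0.800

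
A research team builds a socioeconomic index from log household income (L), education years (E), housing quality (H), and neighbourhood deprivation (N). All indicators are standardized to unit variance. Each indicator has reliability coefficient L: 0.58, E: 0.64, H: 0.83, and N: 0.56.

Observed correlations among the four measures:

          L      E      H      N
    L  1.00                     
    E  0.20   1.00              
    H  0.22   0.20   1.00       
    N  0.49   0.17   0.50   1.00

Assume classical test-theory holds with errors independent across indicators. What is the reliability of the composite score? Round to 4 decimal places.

0.8161

Var(L+E+H+N) = 4 + 2·[0.20 + 0.22 + 0.49 + 0.20 + 0.17 + 0.50] = 4 + 3.56 = 7.56.
Because errors are independent across components, Cov(Tᵢ,Tⱼ) = Cov(Xᵢ,Xⱼ); the off-diagonal part of the true-score variance is the same as above.
True-score variance = [0.58 + 0.64 + 0.83 + 0.56] + 3.56 = 2.61 + 3.56 = 6.17.
Reliability = 6.17 / 7.56 = 0.8161.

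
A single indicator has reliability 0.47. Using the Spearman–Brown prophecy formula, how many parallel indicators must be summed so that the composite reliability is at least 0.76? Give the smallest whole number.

k ≥ ρ*(1−ρ₁)/(ρ₁(1−ρ*)) = 0.76·0.53 / (0.47·0.24) = 3.571.
Smallest integer k = 4.

4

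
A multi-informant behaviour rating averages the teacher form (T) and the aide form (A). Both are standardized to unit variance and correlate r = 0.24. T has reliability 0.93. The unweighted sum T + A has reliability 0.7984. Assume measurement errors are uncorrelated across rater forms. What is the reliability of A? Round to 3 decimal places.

Var(T+A) = 2 + 2·0.24 = 2.480.
True-score variance = ρ_T + ρ_A + 2·0.24, so 0.7984 = (0.93 + ρ_A + 0.48) / 2.480.
ρ_A = 0.7984·2.480 − 0.93 − 0.48 = 0.570.

0.570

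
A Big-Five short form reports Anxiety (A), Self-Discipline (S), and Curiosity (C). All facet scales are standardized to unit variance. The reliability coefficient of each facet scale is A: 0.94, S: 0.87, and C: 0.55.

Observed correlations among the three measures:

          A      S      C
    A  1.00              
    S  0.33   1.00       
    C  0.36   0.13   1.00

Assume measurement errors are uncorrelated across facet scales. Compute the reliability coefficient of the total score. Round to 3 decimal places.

0.862

Var(A+S+C) = 3 + 2·[0.33 + 0.36 + 0.13] = 3 + 1.64 = 4.64.
Because errors are independent across components, Cov(Tᵢ,Tⱼ) = Cov(Xᵢ,Xⱼ); the off-diagonal part of the true-score variance is the same as above.
True-score variance = [0.94 + 0.87 + 0.55] + 1.64 = 2.36 + 1.64 = 4.
Reliability = 4 / 4.64 = 0.862.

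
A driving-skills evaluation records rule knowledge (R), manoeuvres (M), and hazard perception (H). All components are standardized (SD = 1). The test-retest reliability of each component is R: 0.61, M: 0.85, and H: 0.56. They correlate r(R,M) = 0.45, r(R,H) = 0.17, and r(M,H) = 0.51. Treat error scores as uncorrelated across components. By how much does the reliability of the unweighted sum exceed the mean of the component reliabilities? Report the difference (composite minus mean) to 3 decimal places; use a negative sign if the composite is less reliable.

Var(sum) = 3 + 2.26 = 5.26; true-score variance = 2.02 + 2.26 = 4.28; composite reliability = 0.8137.
Mean component reliability = 0.6733.
Difference = 0.8137 − 0.6733 = 0.140.

0.140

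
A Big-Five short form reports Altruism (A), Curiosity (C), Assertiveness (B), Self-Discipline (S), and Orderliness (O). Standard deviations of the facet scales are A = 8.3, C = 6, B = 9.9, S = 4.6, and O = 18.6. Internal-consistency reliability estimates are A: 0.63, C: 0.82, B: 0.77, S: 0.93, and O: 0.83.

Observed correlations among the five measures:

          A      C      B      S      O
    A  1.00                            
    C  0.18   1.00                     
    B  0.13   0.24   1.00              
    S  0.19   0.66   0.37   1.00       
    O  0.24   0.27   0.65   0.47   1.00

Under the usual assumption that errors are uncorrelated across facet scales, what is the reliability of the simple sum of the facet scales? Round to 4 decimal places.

Var(A+C+B+S+O) = 8.3² + 6² + 9.9² + 4.6² + 18.6² + 2·[8.3·6·0.18 + 8.3·9.9·0.13 + 8.3·4.6·0.19 + 8.3·18.6·0.24 + 6·9.9·0.24 + 6·4.6·0.66 + 6·18.6·0.27 + 9.9·4.6·0.37 + 9.9·18.6·0.65 + 4.6·18.6·0.47] = 570.02 + 606.619 = 1176.64.
With uncorrelated errors the cross-covariances are all true-score covariance, so they carry over unchanged; only the diagonal terms shrink to ρᵢσᵢ².
True-score variance = [8.3²·0.63 + 6²·0.82 + 9.9²·0.77 + 4.6²·0.93 + 18.6²·0.83] + 606.619 = 455.214 + 606.619 = 1061.83.
Reliability = 1061.83 / 1176.64 = 0.9024.

0.9024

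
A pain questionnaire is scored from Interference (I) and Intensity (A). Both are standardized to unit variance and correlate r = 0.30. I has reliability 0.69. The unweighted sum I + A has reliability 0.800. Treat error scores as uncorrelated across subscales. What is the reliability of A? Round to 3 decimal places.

0.790

Var(I+A) = 2 + 2·0.30 = 2.600.
True-score variance = ρ_I + ρ_A + 2·0.30, so 0.800 = (0.69 + ρ_A + 0.60) / 2.600.
ρ_A = 0.800·2.600 − 0.69 − 0.60 = 0.790.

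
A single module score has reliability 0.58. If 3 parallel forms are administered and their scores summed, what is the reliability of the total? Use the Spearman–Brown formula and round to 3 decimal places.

ρ_k = kρ / (1 + (k−1)ρ) = 3·0.58 / (1 + 2·0.58) = 1.740 / 2.160 = 0.806.

0.806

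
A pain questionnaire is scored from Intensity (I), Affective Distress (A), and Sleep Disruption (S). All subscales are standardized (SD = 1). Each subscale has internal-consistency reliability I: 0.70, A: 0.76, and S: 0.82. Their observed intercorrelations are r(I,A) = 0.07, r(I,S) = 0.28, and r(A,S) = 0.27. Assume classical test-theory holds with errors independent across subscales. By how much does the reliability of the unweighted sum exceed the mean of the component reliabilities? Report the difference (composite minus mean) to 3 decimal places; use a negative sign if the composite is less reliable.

0.070

Var(sum) = 3 + 1.24 = 4.24; true-score variance = 2.28 + 1.24 = 3.52; composite reliability = 0.8302.
Mean component reliability = 0.7600.
Difference = 0.8302 − 0.7600 = 0.070.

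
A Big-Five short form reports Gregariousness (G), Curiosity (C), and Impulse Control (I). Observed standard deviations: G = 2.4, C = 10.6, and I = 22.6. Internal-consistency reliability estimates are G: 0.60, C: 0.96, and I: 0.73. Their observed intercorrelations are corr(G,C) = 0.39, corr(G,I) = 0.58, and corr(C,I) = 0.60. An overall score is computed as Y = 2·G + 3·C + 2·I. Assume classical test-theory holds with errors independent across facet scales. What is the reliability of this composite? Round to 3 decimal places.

0.884

Var(Y) = 2²·2.4² + 3²·10.6² + 2²·22.6² + 2·[6·2.4·10.6·0.39 + 4·2.4·22.6·0.58 + 6·10.6·22.6·0.60] = 3077.32 + 2095.56 = 5172.88.
Under uncorrelated errors the observed covariances equal the true-score covariances, so only the own-variance terms attenuate.
True-score variance = [2²·2.4²·0.60 + 3²·10.6²·0.96 + 2²·22.6²·0.73] + 2095.56 = 2476.03 + 2095.56 = 4571.6.
Reliability = 4571.6 / 5172.88 = 0.884.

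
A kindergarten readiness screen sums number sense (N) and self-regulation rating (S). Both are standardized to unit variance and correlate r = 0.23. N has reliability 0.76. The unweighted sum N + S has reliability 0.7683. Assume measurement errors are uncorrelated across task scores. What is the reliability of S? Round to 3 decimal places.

0.670

Var(N+S) = 2 + 2·0.23 = 2.460.
True-score variance = ρ_N + ρ_S + 2·0.23, so 0.7683 = (0.76 + ρ_S + 0.46) / 2.460.
ρ_S = 0.7683·2.460 − 0.76 − 0.46 = 0.670.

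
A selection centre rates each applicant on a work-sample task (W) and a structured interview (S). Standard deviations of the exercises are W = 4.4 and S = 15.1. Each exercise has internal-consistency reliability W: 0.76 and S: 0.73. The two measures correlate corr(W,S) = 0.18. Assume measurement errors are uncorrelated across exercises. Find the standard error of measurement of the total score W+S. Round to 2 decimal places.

8.14

Var(total) = 247.37 + 23.9184 = 271.288.
True-score variance = 181.161 + 23.9184 = 205.079, so reliability = 0.7559.
Error variance = 271.288 − 205.079 = 66.2091; SEM = √66.2091 = 8.14.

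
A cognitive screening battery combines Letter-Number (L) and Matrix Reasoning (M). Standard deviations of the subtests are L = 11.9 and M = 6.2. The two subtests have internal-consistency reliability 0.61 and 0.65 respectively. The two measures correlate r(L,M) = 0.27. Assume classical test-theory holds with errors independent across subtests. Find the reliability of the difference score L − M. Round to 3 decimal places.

0.510

Var(L−M) = 11.9² + 6.2² − 2·11.9·6.2·0.27 = 180.05 − 39.8412 = 140.209.
Because errors are independent across components, Cov(Tᵢ,Tⱼ) = Cov(Xᵢ,Xⱼ); the off-diagonal part of the true-score variance is the same as above.
True-score variance = [11.9²·0.61 + 6.2²·0.65] − 39.8412 = 111.368 − 39.8412 = 71.5269.
Reliability = 71.5269 / 140.209 = 0.510.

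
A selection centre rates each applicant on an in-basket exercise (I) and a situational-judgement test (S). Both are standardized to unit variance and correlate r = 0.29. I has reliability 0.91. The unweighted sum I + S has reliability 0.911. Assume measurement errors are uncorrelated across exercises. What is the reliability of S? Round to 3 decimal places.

0.860

Var(I+S) = 2 + 2·0.29 = 2.580.
True-score variance = ρ_I + ρ_S + 2·0.29, so 0.911 = (0.91 + ρ_S + 0.58) / 2.580.
ρ_S = 0.911·2.580 − 0.91 − 0.58 = 0.860.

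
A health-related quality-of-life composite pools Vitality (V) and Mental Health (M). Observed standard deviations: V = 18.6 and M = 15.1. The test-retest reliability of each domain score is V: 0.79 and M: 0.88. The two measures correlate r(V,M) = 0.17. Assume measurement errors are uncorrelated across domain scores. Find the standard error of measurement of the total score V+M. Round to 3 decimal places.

Var(total) = 573.97 + 95.4924 = 669.462.
True-score variance = 473.957 + 95.4924 = 569.45, so reliability = 0.8506.
Error variance = 669.462 − 569.45 = 100.013; SEM = √100.013 = 10.001.

10.001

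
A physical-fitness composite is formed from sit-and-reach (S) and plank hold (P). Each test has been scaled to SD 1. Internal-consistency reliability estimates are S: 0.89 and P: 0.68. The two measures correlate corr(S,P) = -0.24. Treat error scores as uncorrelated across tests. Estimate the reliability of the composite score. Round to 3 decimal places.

0.717

Var(S+P) = 2 + 2·[(-0.24)] = 2 − 0.48 = 1.52.
With uncorrelated errors the cross-covariances are all true-score covariance, so they carry over unchanged; only the diagonal terms shrink to ρᵢσᵢ².
True-score variance = [0.89 + 0.68] − 0.48 = 1.57 − 0.48 = 1.09.
Reliability = 1.09 / 1.52 = 0.717.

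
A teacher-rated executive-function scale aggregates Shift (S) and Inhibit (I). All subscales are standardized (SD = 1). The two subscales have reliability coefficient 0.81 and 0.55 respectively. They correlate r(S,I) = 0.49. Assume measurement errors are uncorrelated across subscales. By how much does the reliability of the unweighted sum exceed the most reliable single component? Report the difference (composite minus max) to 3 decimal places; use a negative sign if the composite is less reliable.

Var(sum) = 2 + 0.98 = 2.98; true-score variance = 1.36 + 0.98 = 2.34; composite reliability = 0.7852.
Max component reliability = 0.8100.
Difference = 0.7852 − 0.8100 = -0.025.

-0.025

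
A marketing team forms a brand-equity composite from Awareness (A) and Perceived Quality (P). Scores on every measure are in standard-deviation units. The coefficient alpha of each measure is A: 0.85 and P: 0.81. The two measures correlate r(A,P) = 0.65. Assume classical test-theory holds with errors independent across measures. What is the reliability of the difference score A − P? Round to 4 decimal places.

Var(A−P) = 1 + 1 − 2·0.65 = 2 − 1.3 = 0.7.
With uncorrelated errors the cross-covariances are all true-score covariance, so they carry over unchanged; only the diagonal terms shrink to ρᵢσᵢ².
True-score variance = [0.85 + 0.81] − 1.3 = 1.66 − 1.3 = 0.36.
Reliability = 0.36 / 0.7 = 0.5143.

0.5143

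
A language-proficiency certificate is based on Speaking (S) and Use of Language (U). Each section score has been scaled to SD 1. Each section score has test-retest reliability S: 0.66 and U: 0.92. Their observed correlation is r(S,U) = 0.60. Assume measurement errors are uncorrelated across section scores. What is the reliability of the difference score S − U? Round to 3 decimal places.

0.475

Var(S−U) = 1 + 1 − 2·0.60 = 2 − 1.2 = 0.8.
Under uncorrelated errors the observed covariances equal the true-score covariances, so only the own-variance terms attenuate.
True-score variance = [0.66 + 0.92] − 1.2 = 1.58 − 1.2 = 0.38.
Reliability = 0.38 / 0.8 = 0.475.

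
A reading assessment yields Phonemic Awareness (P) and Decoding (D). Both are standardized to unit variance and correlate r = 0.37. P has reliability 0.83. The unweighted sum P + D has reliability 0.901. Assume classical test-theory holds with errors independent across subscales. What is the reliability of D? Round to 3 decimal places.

Var(P+D) = 2 + 2·0.37 = 2.740.
True-score variance = ρ_P + ρ_D + 2·0.37, so 0.901 = (0.83 + ρ_D + 0.74) / 2.740.
ρ_D = 0.901·2.740 − 0.83 − 0.74 = 0.899.

0.899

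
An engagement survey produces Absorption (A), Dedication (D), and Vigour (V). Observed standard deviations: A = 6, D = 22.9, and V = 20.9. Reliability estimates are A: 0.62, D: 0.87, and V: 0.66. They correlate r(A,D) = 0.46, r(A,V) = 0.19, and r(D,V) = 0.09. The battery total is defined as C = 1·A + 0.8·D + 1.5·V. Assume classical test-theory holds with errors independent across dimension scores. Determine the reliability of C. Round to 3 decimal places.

0.760

Var(C) = 6² + 0.8²·22.9² + 1.5²·20.9² + 2·[0.8·6·22.9·0.46 + 1.5·6·20.9·0.19 + 1.2·22.9·20.9·0.09] = 1354.44 + 275.984 = 1630.43.
With uncorrelated errors the cross-covariances are all true-score covariance, so they carry over unchanged; only the diagonal terms shrink to ρᵢσᵢ².
True-score variance = [6²·0.62 + 0.8²·22.9²·0.87 + 1.5²·20.9²·0.66] + 275.984 = 962.974 + 275.984 = 1238.96.
Reliability = 1238.96 / 1630.43 = 0.760.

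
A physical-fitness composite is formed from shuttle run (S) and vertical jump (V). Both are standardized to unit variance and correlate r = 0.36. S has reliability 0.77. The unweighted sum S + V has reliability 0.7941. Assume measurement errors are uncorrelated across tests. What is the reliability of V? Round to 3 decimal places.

0.670

Var(S+V) = 2 + 2·0.36 = 2.720.
True-score variance = ρ_S + ρ_V + 2·0.36, so 0.7941 = (0.77 + ρ_V + 0.72) / 2.720.
ρ_V = 0.7941·2.720 − 0.77 − 0.72 = 0.670.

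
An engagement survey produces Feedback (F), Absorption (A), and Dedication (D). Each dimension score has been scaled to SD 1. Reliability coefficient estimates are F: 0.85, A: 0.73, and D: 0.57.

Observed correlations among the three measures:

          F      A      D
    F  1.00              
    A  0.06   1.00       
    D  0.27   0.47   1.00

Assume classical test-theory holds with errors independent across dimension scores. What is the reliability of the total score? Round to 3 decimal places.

0.815

Var(F+A+D) = 3 + 2·[0.06 + 0.27 + 0.47] = 3 + 1.6 = 4.6.
Because errors are independent across components, Cov(Tᵢ,Tⱼ) = Cov(Xᵢ,Xⱼ); the off-diagonal part of the true-score variance is the same as above.
True-score variance = [0.85 + 0.73 + 0.57] + 1.6 = 2.15 + 1.6 = 3.75.
Reliability = 3.75 / 4.6 = 0.815.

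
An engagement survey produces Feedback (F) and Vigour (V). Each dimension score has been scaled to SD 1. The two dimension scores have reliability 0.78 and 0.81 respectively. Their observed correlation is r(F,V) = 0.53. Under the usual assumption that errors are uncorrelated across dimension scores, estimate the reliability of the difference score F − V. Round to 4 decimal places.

0.5638

Var(F−V) = 1 + 1 − 2·0.53 = 2 − 1.06 = 0.94.
Under uncorrelated errors the observed covariances equal the true-score covariances, so only the own-variance terms attenuate.
True-score variance = [0.78 + 0.81] − 1.06 = 1.59 − 1.06 = 0.53.
Reliability = 0.53 / 0.94 = 0.5638.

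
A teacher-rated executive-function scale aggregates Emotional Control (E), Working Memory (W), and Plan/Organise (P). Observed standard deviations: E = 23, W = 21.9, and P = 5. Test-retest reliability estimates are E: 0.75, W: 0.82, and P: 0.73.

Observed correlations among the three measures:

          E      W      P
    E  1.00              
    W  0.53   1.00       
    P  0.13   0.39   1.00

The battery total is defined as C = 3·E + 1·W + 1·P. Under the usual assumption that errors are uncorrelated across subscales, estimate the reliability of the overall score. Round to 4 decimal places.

0.8178

Var(C) = 3²·23² + 21.9² + 5² + 2·[3·23·21.9·0.53 + 3·23·5·0.13 + 21.9·5·0.39] = 5265.61 + 1776.88 = 7042.49.
With uncorrelated errors the cross-covariances are all true-score covariance, so they carry over unchanged; only the diagonal terms shrink to ρᵢσᵢ².
True-score variance = [3²·23²·0.75 + 21.9²·0.82 + 5²·0.73] + 1776.88 = 3982.28 + 1776.88 = 5759.16.
Reliability = 5759.16 / 7042.49 = 0.8178.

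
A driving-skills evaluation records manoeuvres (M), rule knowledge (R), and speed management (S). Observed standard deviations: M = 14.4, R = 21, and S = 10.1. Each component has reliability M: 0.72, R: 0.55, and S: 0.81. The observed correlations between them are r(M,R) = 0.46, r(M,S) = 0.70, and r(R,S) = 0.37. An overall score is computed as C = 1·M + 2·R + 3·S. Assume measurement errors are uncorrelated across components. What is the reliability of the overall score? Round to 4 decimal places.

Var(C) = 14.4² + 2²·21² + 3²·10.1² + 2·[2·14.4·21·0.46 + 3·14.4·10.1·0.70 + 6·21·10.1·0.37] = 2889.45 + 2108.99 = 4998.44.
Under uncorrelated errors the observed covariances equal the true-score covariances, so only the own-variance terms attenuate.
True-score variance = [14.4²·0.72 + 2²·21²·0.55 + 3²·10.1²·0.81] + 2108.99 = 1863.15 + 2108.99 = 3972.14.
Reliability = 3972.14 / 4998.44 = 0.7947.

0.7947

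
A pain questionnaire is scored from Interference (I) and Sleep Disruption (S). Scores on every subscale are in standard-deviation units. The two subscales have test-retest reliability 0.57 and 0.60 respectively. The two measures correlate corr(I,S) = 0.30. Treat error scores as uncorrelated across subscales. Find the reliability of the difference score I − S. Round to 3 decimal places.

0.407

Var(I−S) = 1 + 1 − 2·0.30 = 2 − 0.6 = 1.4.
Because errors are independent across components, Cov(Tᵢ,Tⱼ) = Cov(Xᵢ,Xⱼ); the off-diagonal part of the true-score variance is the same as above.
True-score variance = [0.57 + 0.60] − 0.6 = 1.17 − 0.6 = 0.57.
Reliability = 0.57 / 1.4 = 0.407.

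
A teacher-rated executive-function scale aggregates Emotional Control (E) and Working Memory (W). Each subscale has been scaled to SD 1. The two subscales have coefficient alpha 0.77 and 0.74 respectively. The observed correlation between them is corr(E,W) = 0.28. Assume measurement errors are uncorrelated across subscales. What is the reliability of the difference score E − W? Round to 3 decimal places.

0.660

Var(E−W) = 1 + 1 − 2·0.28 = 2 − 0.56 = 1.44.
Because errors are independent across components, Cov(Tᵢ,Tⱼ) = Cov(Xᵢ,Xⱼ); the off-diagonal part of the true-score variance is the same as above.
True-score variance = [0.77 + 0.74] − 0.56 = 1.51 − 0.56 = 0.95.
Reliability = 0.95 / 1.44 = 0.660.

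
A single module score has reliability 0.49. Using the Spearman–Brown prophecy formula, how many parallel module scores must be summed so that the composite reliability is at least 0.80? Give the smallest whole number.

5

k ≥ ρ*(1−ρ₁)/(ρ₁(1−ρ*)) = 0.80·0.51 / (0.49·0.20) = 4.163.
Smallest integer k = 5.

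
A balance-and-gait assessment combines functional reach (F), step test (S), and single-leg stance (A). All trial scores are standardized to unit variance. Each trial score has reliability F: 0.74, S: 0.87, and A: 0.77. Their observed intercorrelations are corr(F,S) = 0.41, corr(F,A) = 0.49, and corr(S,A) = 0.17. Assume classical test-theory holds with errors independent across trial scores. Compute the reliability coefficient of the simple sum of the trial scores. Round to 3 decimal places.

0.879

Var(F+S+A) = 3 + 2·[0.41 + 0.49 + 0.17] = 3 + 2.14 = 5.14.
Because errors are independent across components, Cov(Tᵢ,Tⱼ) = Cov(Xᵢ,Xⱼ); the off-diagonal part of the true-score variance is the same as above.
True-score variance = [0.74 + 0.87 + 0.77] + 2.14 = 2.38 + 2.14 = 4.52.
Reliability = 4.52 / 5.14 = 0.879.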